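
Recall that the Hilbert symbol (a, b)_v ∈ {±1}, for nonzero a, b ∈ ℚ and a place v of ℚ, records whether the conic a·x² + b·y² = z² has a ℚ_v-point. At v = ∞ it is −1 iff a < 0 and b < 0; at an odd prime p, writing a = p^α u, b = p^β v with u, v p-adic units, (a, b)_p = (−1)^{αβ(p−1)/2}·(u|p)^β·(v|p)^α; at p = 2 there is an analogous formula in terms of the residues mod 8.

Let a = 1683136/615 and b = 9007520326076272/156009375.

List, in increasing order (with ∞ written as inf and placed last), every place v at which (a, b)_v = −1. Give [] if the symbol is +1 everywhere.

[5, 7]

(a, b) ≡ (55965, 105) mod (ℚ^×)²; places V = {2, 3, 5, 7, 11, 13, 17, 31, 41, 43, ∞}.
(a,b)_2: α=6, β=4; u≡5, v≡1 (mod 8); ε(u)ε(v)=0·0, αω(v)=6·0, βω(u)=4·1; sum ≡ 0  ⇒  +1.
(a,b)_7: α=1, u≡2; β=3, v≡1 (mod 7); (2|7)=+1, (1|7)=+1; sign (−1)^1·+1^3·+1^1 = -1.
(a,b)_∞: sgn(55965)=+, sgn(105)=+, so +1.
(a,b)_31: α=0, u≡8; β=2, v≡30 (mod 31); (8|31)=+1, (30|31)=-1; sign (−1)^0·+1^2·-1^0 = +1.
(a,b)_43: α=0, u≡42; β=-2, v≡32 (mod 43); (42|43)=-1, (32|43)=-1; sign (−1)^0·-1^-2·-1^0 = +1.
(a,b)_11: α=0, u≡7; β=2, v≡2 (mod 11); (7|11)=-1, (2|11)=-1; sign (−1)^0·-1^2·-1^0 = +1.
(a,b)_17: α=2, u≡9; β=4, v≡3 (mod 17); (9|17)=+1, (3|17)=-1; sign (−1)^0·+1^4·-1^2 = +1.
(a,b)_5: α=-1, u≡2; β=-5, v≡4 (mod 5); (2|5)=-1, (4|5)=+1; sign (−1)^0·-1^-5·+1^-1 = -1.
(a,b)_13: α=1, u≡11; β=2, v≡3 (mod 13); (11|13)=-1, (3|13)=+1; sign (−1)^0·-1^2·+1^1 = +1.
(a,b)_3: α=-1, u≡1; β=-3, v≡2 (mod 3); (1|3)=+1, (2|3)=-1; sign (−1)^1·+1^-3·-1^-1 = +1.
(a,b)_41: α=-1, u≡3; β=0, v≡9 (mod 41); (3|41)=-1, (9|41)=+1; sign (−1)^0·-1^0·+1^-1 = +1.
(55965, 105 / ℚ) ramifies at {5, 7}: a division algebra.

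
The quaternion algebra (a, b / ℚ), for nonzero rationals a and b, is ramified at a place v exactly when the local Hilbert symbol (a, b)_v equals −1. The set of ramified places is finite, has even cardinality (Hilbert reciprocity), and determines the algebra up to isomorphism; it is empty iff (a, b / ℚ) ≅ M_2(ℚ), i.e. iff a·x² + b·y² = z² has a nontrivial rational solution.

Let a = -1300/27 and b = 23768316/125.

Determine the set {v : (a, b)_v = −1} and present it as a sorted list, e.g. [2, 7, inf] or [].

[13, 19]

Mod squares: a ≡ -39, b ≡ 40755. Check v ∈ {∞, 2, 3, 5, 11, 13, 19}.
v=2: v_2(a)=2, v_2(b)=2; units ≡ 1, 3 (mod 8); ε·ε+αω+βω = 0·1+2·1+2·0 ≡ 0  ⇒  (a,b)_2 = +1.
v=3: a=3^-3·(≡2), b=3^7·(≡1) mod 3; (2|3)=-1, (1|3)=+1; (−1)^{-3·7·1}·(-1)^7·(+1)^-3 = +1.
v=∞: -39 < 0 and 40755 > 0  ⇒  (a,b)_∞ = +1.
v=5: a=5^2·(≡4), b=5^-3·(≡1) mod 5; (4|5)=+1, (1|5)=+1; (−1)^{2·-3·2}·(+1)^-3·(+1)^2 = +1.
v=11: a=11^0·(≡4), b=11^1·(≡1) mod 11; (4|11)=+1, (1|11)=+1; (−1)^{0·1·5}·(+1)^1·(+1)^0 = +1.
v=19: a=19^0·(≡18), b=19^1·(≡9) mod 19; (18|19)=-1, (9|19)=+1; (−1)^{0·1·9}·(-1)^1·(+1)^0 = -1.
v=13: a=13^1·(≡4), b=13^1·(≡8) mod 13; (4|13)=+1, (8|13)=-1; (−1)^{1·1·6}·(+1)^1·(-1)^1 = -1.
(-39, 40755 / ℚ) ramifies at {13, 19}: a division algebra.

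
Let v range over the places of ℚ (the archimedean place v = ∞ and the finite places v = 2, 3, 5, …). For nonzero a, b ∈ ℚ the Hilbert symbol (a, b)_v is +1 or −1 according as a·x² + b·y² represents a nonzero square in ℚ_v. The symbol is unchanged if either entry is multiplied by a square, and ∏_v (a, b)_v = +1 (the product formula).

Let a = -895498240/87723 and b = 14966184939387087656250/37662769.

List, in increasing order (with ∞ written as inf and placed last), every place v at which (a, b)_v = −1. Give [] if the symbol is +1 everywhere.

[3, 5, 7, 13]

Mod squares: a ≡ -2730, b ≡ 10010. Check v ∈ {∞, 2, 3, 5, 7, 11, 13, 17, 19, 29, 31}.
v=∞: -2730 < 0 and 10010 > 0  ⇒  (a,b)_∞ = +1.
v=5: a=5^1·(≡4), b=5^7·(≡3) mod 5; (4|5)=+1, (3|5)=-1; (−1)^{1·7·2}·(+1)^7·(-1)^1 = -1.
v=13: a=13^1·(≡2), b=13^3·(≡12) mod 13; (2|13)=-1, (12|13)=+1; (−1)^{1·3·6}·(-1)^3·(+1)^1 = -1.
v=3: a=3^-5·(≡2), b=3^6·(≡2) mod 3; (2|3)=-1, (2|3)=-1; (−1)^{-5·6·1}·(-1)^6·(-1)^-5 = -1.
v=19: a=19^-2·(≡11), b=19^-4·(≡17) mod 19; (11|19)=+1, (17|19)=+1; (−1)^{-2·-4·9}·(+1)^-4·(+1)^-2 = +1.
v=31: a=31^2·(≡6), b=31^4·(≡9) mod 31; (6|31)=-1, (9|31)=+1; (−1)^{2·4·15}·(-1)^4·(+1)^2 = +1.
v=2: v_2(a)=11, v_2(b)=1; units ≡ 3, 5 (mod 8); ε·ε+αω+βω = 1·0+11·1+1·1 ≡ 0  ⇒  (a,b)_2 = +1.
v=17: a=17^0·(≡11), b=17^-2·(≡7) mod 17; (11|17)=-1, (7|17)=-1; (−1)^{0·-2·8}·(-1)^-2·(-1)^0 = +1.
v=29: a=29^0·(≡24), b=29^2·(≡6) mod 29; (24|29)=+1, (6|29)=+1; (−1)^{0·2·14}·(+1)^2·(+1)^0 = +1.
v=11: a=11^0·(≡5), b=11^1·(≡10) mod 11; (5|11)=+1, (10|11)=-1; (−1)^{0·1·5}·(+1)^1·(-1)^0 = +1.
v=7: a=7^1·(≡2), b=7^1·(≡2) mod 7; (2|7)=+1, (2|7)=+1; (−1)^{1·1·3}·(+1)^1·(+1)^1 = -1.
|Ram(-2730, 10010)| = 4, even; anisotropic at {3, 5, 7, 13}.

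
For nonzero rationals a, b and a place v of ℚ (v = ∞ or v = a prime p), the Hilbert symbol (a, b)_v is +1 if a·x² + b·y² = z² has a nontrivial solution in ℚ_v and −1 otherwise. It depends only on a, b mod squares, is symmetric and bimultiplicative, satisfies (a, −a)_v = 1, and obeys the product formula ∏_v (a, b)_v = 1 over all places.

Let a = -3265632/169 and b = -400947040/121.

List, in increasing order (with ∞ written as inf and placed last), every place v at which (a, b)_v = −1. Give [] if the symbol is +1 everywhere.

(a, b) ≡ (-22678, -86710) mod (ℚ^×)²; places V = {2, 3, 5, 11, 13, 17, 23, 29, ∞}.
(a,b)_13: α=-2, u≡7; β=1, v≡1 (mod 13); (7|13)=-1, (1|13)=+1; sign (−1)^0·-1^1·+1^-2 = -1.
(a,b)_29: α=1, u≡6; β=1, v≡27 (mod 29); (6|29)=+1, (27|29)=-1; sign (−1)^0·+1^1·-1^1 = -1.
(a,b)_11: α=0, u≡1; β=-2, v≡1 (mod 11); (1|11)=+1, (1|11)=+1; sign (−1)^0·+1^-2·+1^0 = +1.
(a,b)_23: α=1, u≡8; β=1, v≡8 (mod 23); (8|23)=+1, (8|23)=+1; sign (−1)^1·+1^1·+1^1 = -1.
(a,b)_17: α=1, u≡13; β=2, v≡5 (mod 17); (13|17)=+1, (5|17)=-1; sign (−1)^0·+1^2·-1^1 = -1.
(a,b)_∞: sgn(-22678)=−, sgn(-86710)=−, so -1.
(a,b)_2: α=5, β=5; u≡5, v≡5 (mod 8); ε(u)ε(v)=0·0, αω(v)=5·1, βω(u)=5·1; sum ≡ 0  ⇒  +1.
(a,b)_3: α=2, u≡2; β=0, v≡2 (mod 3); (2|3)=-1, (2|3)=-1; sign (−1)^0·-1^0·-1^2 = +1.
(a,b)_5: α=0, u≡2; β=1, v≡2 (mod 5); (2|5)=-1, (2|5)=-1; sign (−1)^0·-1^1·-1^0 = -1.
Ram(-22678, -86710) = {5, 13, 17, 23, 29, ∞}; no ℚ_5-point on the conic.

[5, 13, 17, 23, 29, inf]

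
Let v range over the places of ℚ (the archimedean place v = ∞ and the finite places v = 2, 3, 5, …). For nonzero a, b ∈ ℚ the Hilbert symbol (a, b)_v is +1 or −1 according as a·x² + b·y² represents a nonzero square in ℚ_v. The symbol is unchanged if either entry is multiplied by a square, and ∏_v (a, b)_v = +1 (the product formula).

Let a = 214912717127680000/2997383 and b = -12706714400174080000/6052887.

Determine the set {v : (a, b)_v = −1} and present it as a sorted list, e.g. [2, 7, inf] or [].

[11, 41]

(a, b) ≡ (134849, -1054274) mod (ℚ^×)²; places V = {2, 3, 5, 11, 13, 19, 23, 41, 43, ∞}.
(a,b)_11: α=3, u≡9; β=4, v≡2 (mod 11); (9|11)=+1, (2|11)=-1; sign (−1)^0·+1^4·-1^3 = -1.
(a,b)_13: α=1, u≡4; β=1, v≡1 (mod 13); (4|13)=+1, (1|13)=+1; sign (−1)^0·+1^1·+1^1 = +1.
(a,b)_41: α=1, u≡18; β=1, v≡38 (mod 41); (18|41)=+1, (38|41)=-1; sign (−1)^0·+1^1·-1^1 = -1.
(a,b)_5: α=4, u≡1; β=4, v≡1 (mod 5); (1|5)=+1, (1|5)=+1; sign (−1)^0·+1^4·+1^4 = +1.
(a,b)_2: α=18, β=15; u≡1, v≡7 (mod 8); ε(u)ε(v)=0·1, αω(v)=18·0, βω(u)=15·0; sum ≡ 0  ⇒  +1.
(a,b)_19: α=-4, u≡16; β=-2, v≡6 (mod 19); (16|19)=+1, (6|19)=+1; sign (−1)^0·+1^-2·+1^-4 = +1.
(a,b)_3: α=0, u≡2; β=-6, v≡1 (mod 3); (2|3)=-1, (1|3)=+1; sign (−1)^0·-1^-6·+1^0 = +1.
(a,b)_23: α=-1, u≡14; β=-1, v≡6 (mod 23); (14|23)=-1, (6|23)=+1; sign (−1)^1·-1^-1·+1^-1 = +1.
(a,b)_∞: sgn(134849)=+, sgn(-1054274)=−, so +1.
(a,b)_43: α=2, u≡31; β=3, v≡21 (mod 43); (31|43)=+1, (21|43)=+1; sign (−1)^0·+1^3·+1^2 = +1.
(134849, -1054274 / ℚ) ramifies at {11, 41}: a division algebra.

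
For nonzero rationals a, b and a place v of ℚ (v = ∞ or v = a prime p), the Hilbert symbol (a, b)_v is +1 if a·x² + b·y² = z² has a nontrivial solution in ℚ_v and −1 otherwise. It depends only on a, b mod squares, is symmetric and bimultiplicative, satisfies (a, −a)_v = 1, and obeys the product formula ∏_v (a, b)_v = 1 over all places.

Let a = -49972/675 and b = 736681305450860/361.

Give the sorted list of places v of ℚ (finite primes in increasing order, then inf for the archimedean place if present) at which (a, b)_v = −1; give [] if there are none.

(a, b) ≡ (-39, 35) mod (ℚ^×)²; places V = {2, 3, 5, 7, 11, 13, 19, 31, ∞}.
(a,b)_31: α=2, u≡3; β=6, v≡25 (mod 31); (3|31)=-1, (25|31)=+1; sign (−1)^0·-1^6·+1^2 = +1.
(a,b)_19: α=0, u≡15; β=-2, v≡7 (mod 19); (15|19)=-1, (7|19)=+1; sign (−1)^0·-1^-2·+1^0 = +1.
(a,b)_11: α=0, u≡3; β=2, v≡7 (mod 11); (3|11)=+1, (7|11)=-1; sign (−1)^0·+1^2·-1^0 = +1.
(a,b)_7: α=0, u≡5; β=3, v≡3 (mod 7); (5|7)=-1, (3|7)=-1; sign (−1)^0·-1^3·-1^0 = -1.
(a,b)_∞: sgn(-39)=−, sgn(35)=+, so +1.
(a,b)_2: α=2, β=2; u≡1, v≡3 (mod 8); ε(u)ε(v)=0·1, αω(v)=2·1, βω(u)=2·0; sum ≡ 0  ⇒  +1.
(a,b)_5: α=-2, u≡4; β=1, v≡2 (mod 5); (4|5)=+1, (2|5)=-1; sign (−1)^0·+1^1·-1^-2 = +1.
(a,b)_3: α=-3, u≡2; β=0, v≡2 (mod 3); (2|3)=-1, (2|3)=-1; sign (−1)^0·-1^0·-1^-3 = -1.
(a,b)_13: α=1, u≡9; β=0, v≡12 (mod 13); (9|13)=+1, (12|13)=+1; sign (−1)^0·+1^0·+1^1 = +1.
(-39, 35 / ℚ) ramifies at {3, 7}: a division algebra.

[3, 7]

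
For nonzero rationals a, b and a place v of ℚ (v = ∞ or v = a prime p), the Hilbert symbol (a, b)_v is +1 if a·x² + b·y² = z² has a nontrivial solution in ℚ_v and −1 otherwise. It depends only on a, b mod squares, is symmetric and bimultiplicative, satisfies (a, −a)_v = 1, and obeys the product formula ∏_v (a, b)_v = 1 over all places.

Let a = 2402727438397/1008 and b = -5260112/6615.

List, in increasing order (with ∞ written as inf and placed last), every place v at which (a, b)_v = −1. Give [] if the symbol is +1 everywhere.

(a, b) ≡ (91, -40755) mod (ℚ^×)²; places V = {2, 3, 5, 7, 11, 13, 17, 19, ∞}.
(a,b)_2: α=-4, β=4; u≡3, v≡5 (mod 8); ε(u)ε(v)=1·0, αω(v)=-4·1, βω(u)=4·1; sum ≡ 0  ⇒  +1.
(a,b)_19: α=2, u≡14; β=1, v≡13 (mod 19); (14|19)=-1, (13|19)=-1; sign (−1)^0·-1^1·-1^2 = -1.
(a,b)_3: α=-2, u≡1; β=-3, v≡2 (mod 3); (1|3)=+1, (2|3)=-1; sign (−1)^0·+1^-3·-1^-2 = +1.
(a,b)_∞: sgn(91)=+, sgn(-40755)=−, so +1.
(a,b)_17: α=2, u≡5; β=0, v≡14 (mod 17); (5|17)=-1, (14|17)=-1; sign (−1)^0·-1^0·-1^2 = +1.
(a,b)_5: α=0, u≡4; β=-1, v≡1 (mod 5); (4|5)=+1, (1|5)=+1; sign (−1)^0·+1^-1·+1^0 = +1.
(a,b)_7: α=-1, u≡5; β=-2, v≡5 (mod 7); (5|7)=-1, (5|7)=-1; sign (−1)^0·-1^-2·-1^-1 = -1.
(a,b)_11: α=6, u≡3; β=3, v≡2 (mod 11); (3|11)=+1, (2|11)=-1; sign (−1)^0·+1^3·-1^6 = +1.
(a,b)_13: α=1, u≡5; β=1, v≡6 (mod 13); (5|13)=-1, (6|13)=-1; sign (−1)^0·-1^1·-1^1 = +1.
(91, -40755 / ℚ) ramifies at {7, 19}: a division algebra.

[7, 19]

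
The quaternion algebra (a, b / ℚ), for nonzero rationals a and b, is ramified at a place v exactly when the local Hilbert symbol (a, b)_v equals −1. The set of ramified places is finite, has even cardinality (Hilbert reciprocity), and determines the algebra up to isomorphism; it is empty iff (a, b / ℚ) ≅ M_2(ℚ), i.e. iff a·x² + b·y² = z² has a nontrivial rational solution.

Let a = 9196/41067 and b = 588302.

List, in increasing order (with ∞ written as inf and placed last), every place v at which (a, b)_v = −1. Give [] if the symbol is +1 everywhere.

(a, b) ≡ (57, 4862) mod (ℚ^×)²; places V = {2, 3, 11, 13, 17, 19, ∞}.
(a,b)_17: α=0, u≡7; β=1, v≡11 (mod 17); (7|17)=-1, (11|17)=-1; sign (−1)^0·-1^1·-1^0 = -1.
(a,b)_3: α=-5, u≡1; β=0, v≡2 (mod 3); (1|3)=+1, (2|3)=-1; sign (−1)^0·+1^0·-1^-5 = -1.
(a,b)_19: α=1, u≡13; β=0, v≡5 (mod 19); (13|19)=-1, (5|19)=+1; sign (−1)^0·-1^0·+1^1 = +1.
(a,b)_∞: sgn(57)=+, sgn(4862)=+, so +1.
(a,b)_2: α=2, β=1; u≡1, v≡7 (mod 8); ε(u)ε(v)=0·1, αω(v)=2·0, βω(u)=1·0; sum ≡ 0  ⇒  +1.
(a,b)_11: α=2, u≡8; β=3, v≡2 (mod 11); (8|11)=-1, (2|11)=-1; sign (−1)^0·-1^3·-1^2 = -1.
(a,b)_13: α=-2, u≡2; β=1, v≡1 (mod 13); (2|13)=-1, (1|13)=+1; sign (−1)^0·-1^1·+1^-2 = -1.
|Ram(57, 4862)| = 4, even; anisotropic at {3, 11, 13, 17}.

[3, 11, 13, 17]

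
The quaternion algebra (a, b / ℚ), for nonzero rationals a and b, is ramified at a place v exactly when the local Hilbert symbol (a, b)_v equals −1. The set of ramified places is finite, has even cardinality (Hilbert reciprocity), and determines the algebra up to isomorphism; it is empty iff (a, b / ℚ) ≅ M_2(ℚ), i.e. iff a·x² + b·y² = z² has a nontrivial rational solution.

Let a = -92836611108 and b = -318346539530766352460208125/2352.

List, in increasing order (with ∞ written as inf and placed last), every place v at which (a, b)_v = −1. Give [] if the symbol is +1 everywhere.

[17, 41, 43, inf]

(a, b) ≡ (-1394697, -2067999) mod (ℚ^×)²; places V = {2, 3, 5, 7, 17, 23, 29, 41, 43, ∞}.
(a,b)_43: α=2, u≡30; β=5, v≡21 (mod 43); (30|43)=-1, (21|43)=+1; sign (−1)^0·-1^5·+1^2 = -1.
(a,b)_∞: sgn(-1394697)=−, sgn(-2067999)=−, so -1.
(a,b)_23: α=1, u≡1; β=3, v≡20 (mod 23); (1|23)=+1, (20|23)=-1; sign (−1)^1·+1^3·-1^1 = +1.
(a,b)_41: α=1, u≡27; β=3, v≡5 (mod 41); (27|41)=-1, (5|41)=+1; sign (−1)^0·-1^3·+1^1 = -1.
(a,b)_5: α=0, u≡2; β=4, v≡1 (mod 5); (2|5)=-1, (1|5)=+1; sign (−1)^0·-1^4·+1^0 = +1.
(a,b)_7: α=0, u≡4; β=-2, v≡2 (mod 7); (4|7)=+1, (2|7)=+1; sign (−1)^0·+1^-2·+1^0 = +1.
(a,b)_17: α=1, u≡9; β=3, v≡6 (mod 17); (9|17)=+1, (6|17)=-1; sign (−1)^0·+1^3·-1^1 = -1.
(a,b)_3: α=3, u≡2; β=-1, v≡1 (mod 3); (2|3)=-1, (1|3)=+1; sign (−1)^1·-1^-1·+1^3 = +1.
(a,b)_2: α=2, β=-4; u≡7, v≡1 (mod 8); ε(u)ε(v)=1·0, αω(v)=2·0, βω(u)=-4·0; sum ≡ 0  ⇒  +1.
(a,b)_29: α=1, u≡17; β=2, v≡22 (mod 29); (17|29)=-1, (22|29)=+1; sign (−1)^0·-1^2·+1^1 = +1.
|Ram(-1394697, -2067999)| = 4, even; anisotropic at {17, 41, 43, ∞}.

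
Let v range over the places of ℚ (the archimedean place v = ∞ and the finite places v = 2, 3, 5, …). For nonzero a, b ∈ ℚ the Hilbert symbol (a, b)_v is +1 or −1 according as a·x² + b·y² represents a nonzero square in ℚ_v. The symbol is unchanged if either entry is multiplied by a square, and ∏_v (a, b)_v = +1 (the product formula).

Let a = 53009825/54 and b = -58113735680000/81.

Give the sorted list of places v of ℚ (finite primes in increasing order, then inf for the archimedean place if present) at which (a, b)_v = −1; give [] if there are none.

[7, 11]

Mod squares: a ≡ 44022, b ≡ -22700678. Check v ∈ {∞, 2, 3, 5, 7, 11, 13, 17, 23, 29}.
v=13: a=13^0·(≡12), b=13^1·(≡2) mod 13; (12|13)=+1, (2|13)=-1; (−1)^{0·1·6}·(+1)^1·(-1)^0 = +1.
v=29: a=29^1·(≡8), b=29^1·(≡10) mod 29; (8|29)=-1, (10|29)=-1; (−1)^{1·1·14}·(-1)^1·(-1)^1 = +1.
v=7: a=7^0·(≡3), b=7^1·(≡3) mod 7; (3|7)=-1, (3|7)=-1; (−1)^{0·1·3}·(-1)^1·(-1)^0 = -1.
v=2: v_2(a)=-1, v_2(b)=13; units ≡ 3, 5 (mod 8); ε·ε+αω+βω = 1·0+-1·1+13·1 ≡ 0  ⇒  (a,b)_2 = +1.
v=17: a=17^2·(≡4), b=17^1·(≡1) mod 17; (4|17)=+1, (1|17)=+1; (−1)^{2·1·8}·(+1)^1·(+1)^2 = +1.
v=23: a=23^1·(≡19), b=23^1·(≡1) mod 23; (19|23)=-1, (1|23)=+1; (−1)^{1·1·11}·(-1)^1·(+1)^1 = +1.
v=3: a=3^-3·(≡1), b=3^-4·(≡1) mod 3; (1|3)=+1, (1|3)=+1; (−1)^{-3·-4·1}·(+1)^-4·(+1)^-3 = +1.
v=5: a=5^2·(≡2), b=5^4·(≡2) mod 5; (2|5)=-1, (2|5)=-1; (−1)^{2·4·2}·(-1)^4·(-1)^2 = +1.
v=11: a=11^1·(≡3), b=11^1·(≡9) mod 11; (3|11)=+1, (9|11)=+1; (−1)^{1·1·5}·(+1)^1·(+1)^1 = -1.
v=∞: 44022 > 0 and -22700678 < 0  ⇒  (a,b)_∞ = +1.
Ram(44022, -22700678) = {7, 11}; no ℚ_7-point on the conic.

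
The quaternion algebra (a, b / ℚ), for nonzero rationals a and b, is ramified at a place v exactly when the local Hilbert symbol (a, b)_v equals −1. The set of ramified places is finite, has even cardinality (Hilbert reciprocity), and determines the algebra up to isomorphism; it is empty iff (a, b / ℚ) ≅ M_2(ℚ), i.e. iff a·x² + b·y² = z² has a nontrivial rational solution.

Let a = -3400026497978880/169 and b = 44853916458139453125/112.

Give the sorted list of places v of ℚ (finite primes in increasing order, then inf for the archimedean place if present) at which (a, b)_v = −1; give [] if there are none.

[3, 19]

Mod squares: a ≡ -11730, b ≡ 3059. Check v ∈ {∞, 2, 3, 5, 7, 11, 13, 17, 19, 23}.
v=11: a=11^2·(≡8), b=11^0·(≡5) mod 11; (8|11)=-1, (5|11)=+1; (−1)^{2·0·5}·(-1)^0·(+1)^2 = +1.
v=7: a=7^2·(≡4), b=7^-1·(≡3) mod 7; (4|7)=+1, (3|7)=-1; (−1)^{2·-1·3}·(+1)^-1·(-1)^2 = +1.
v=13: a=13^-2·(≡10), b=13^0·(≡4) mod 13; (10|13)=+1, (4|13)=+1; (−1)^{-2·0·6}·(+1)^0·(+1)^-2 = +1.
v=5: a=5^1·(≡1), b=5^8·(≡1) mod 5; (1|5)=+1, (1|5)=+1; (−1)^{1·8·2}·(+1)^8·(+1)^1 = +1.
v=3: a=3^1·(≡2), b=3^2·(≡2) mod 3; (2|3)=-1, (2|3)=-1; (−1)^{1·2·1}·(-1)^2·(-1)^1 = -1.
v=17: a=17^1·(≡3), b=17^2·(≡4) mod 17; (3|17)=-1, (4|17)=+1; (−1)^{1·2·8}·(-1)^2·(+1)^1 = +1.
v=2: v_2(a)=9, v_2(b)=-4; units ≡ 7, 3 (mod 8); ε·ε+αω+βω = 1·1+9·1+-4·0 ≡ 0  ⇒  (a,b)_2 = +1.
v=19: a=19^2·(≡10), b=19^3·(≡11) mod 19; (10|19)=-1, (11|19)=+1; (−1)^{2·3·9}·(-1)^3·(+1)^2 = -1.
v=∞: -11730 < 0 and 3059 > 0  ⇒  (a,b)_∞ = +1.
v=23: a=23^3·(≡5), b=23^5·(≡8) mod 23; (5|23)=-1, (8|23)=+1; (−1)^{3·5·11}·(-1)^5·(+1)^3 = +1.
Ram(-11730, 3059) = {3, 19}; no ℚ_3-point on the conic.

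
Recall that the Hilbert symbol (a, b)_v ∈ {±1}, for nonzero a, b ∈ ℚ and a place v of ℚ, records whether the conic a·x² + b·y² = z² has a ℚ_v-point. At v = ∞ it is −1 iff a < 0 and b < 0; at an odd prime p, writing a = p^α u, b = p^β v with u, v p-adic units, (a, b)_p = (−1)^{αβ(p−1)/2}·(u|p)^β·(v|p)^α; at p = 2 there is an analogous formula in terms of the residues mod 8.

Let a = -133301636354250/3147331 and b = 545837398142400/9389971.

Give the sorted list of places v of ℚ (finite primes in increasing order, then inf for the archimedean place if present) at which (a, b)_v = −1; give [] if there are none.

Mod squares: a ≡ -170430, b ≡ 119301. Check v ∈ {∞, 2, 3, 5, 7, 11, 13, 19, 23, 37, 43}.
v=5: a=5^3·(≡1), b=5^2·(≡1) mod 5; (1|5)=+1, (1|5)=+1; (−1)^{3·2·2}·(+1)^2·(+1)^3 = +1.
v=23: a=23^1·(≡19), b=23^1·(≡3) mod 23; (19|23)=-1, (3|23)=+1; (−1)^{1·1·11}·(-1)^1·(+1)^1 = +1.
v=19: a=19^-1·(≡16), b=19^-3·(≡17) mod 19; (16|19)=+1, (17|19)=+1; (−1)^{-1·-3·9}·(+1)^-3·(+1)^-1 = -1.
v=37: a=37^-2·(≡13), b=37^-2·(≡2) mod 37; (13|37)=-1, (2|37)=-1; (−1)^{-2·-2·18}·(-1)^-2·(-1)^-2 = +1.
v=∞: -170430 < 0 and 119301 > 0  ⇒  (a,b)_∞ = +1.
v=13: a=13^1·(≡2), b=13^3·(≡4) mod 13; (2|13)=-1, (4|13)=+1; (−1)^{1·3·6}·(-1)^3·(+1)^1 = -1.
v=11: a=11^-2·(≡3), b=11^0·(≡7) mod 11; (3|11)=+1, (7|11)=-1; (−1)^{-2·0·5}·(+1)^0·(-1)^-2 = +1.
v=2: v_2(a)=1, v_2(b)=6; units ≡ 1, 5 (mod 8); ε·ε+αω+βω = 0·0+1·1+6·0 ≡ 1  ⇒  (a,b)_2 = -1.
v=7: a=7^2·(≡5), b=7^3·(≡5) mod 7; (5|7)=-1, (5|7)=-1; (−1)^{2·3·3}·(-1)^3·(-1)^2 = -1.
v=43: a=43^2·(≡33), b=43^0·(≡33) mod 43; (33|43)=-1, (33|43)=-1; (−1)^{2·0·21}·(-1)^0·(-1)^2 = +1.
v=3: a=3^9·(≡1), b=3^9·(≡2) mod 3; (1|3)=+1, (2|3)=-1; (−1)^{9·9·1}·(+1)^9·(-1)^9 = +1.
(-170430, 119301 / ℚ) ramifies at {2, 7, 13, 19}: a division algebra.

[2, 7, 13, 19]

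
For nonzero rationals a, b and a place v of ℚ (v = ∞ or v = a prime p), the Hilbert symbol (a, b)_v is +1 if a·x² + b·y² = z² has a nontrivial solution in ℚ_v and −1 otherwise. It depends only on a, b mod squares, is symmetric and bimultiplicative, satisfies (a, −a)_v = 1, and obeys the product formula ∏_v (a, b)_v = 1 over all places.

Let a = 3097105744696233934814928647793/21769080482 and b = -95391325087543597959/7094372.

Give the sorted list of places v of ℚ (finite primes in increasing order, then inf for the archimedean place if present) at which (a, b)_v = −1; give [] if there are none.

(a, b) ≡ (1554, -527) mod (ℚ^×)²; places V = {2, 3, 7, 11, 17, 19, 31, 37, 43, ∞}.
(a,b)_11: α=2, u≡4; β=2, v≡1 (mod 11); (4|11)=+1, (1|11)=+1; sign (−1)^0·+1^2·+1^2 = +1.
(a,b)_43: α=6, u≡16; β=4, v≡30 (mod 43); (16|43)=+1, (30|43)=-1; sign (−1)^0·+1^4·-1^6 = +1.
(a,b)_2: α=-1, β=-2; u≡1, v≡1 (mod 8); ε(u)ε(v)=0·0, αω(v)=-1·0, βω(u)=-2·0; sum ≡ 0  ⇒  +1.
(a,b)_∞: sgn(1554)=+, sgn(-527)=−, so +1.
(a,b)_7: α=3, u≡5; β=2, v≡3 (mod 7); (5|7)=-1, (3|7)=-1; sign (−1)^0·-1^2·-1^3 = -1.
(a,b)_37: α=5, u≡29; β=4, v≡36 (mod 37); (29|37)=-1, (36|37)=+1; sign (−1)^0·-1^4·+1^5 = +1.
(a,b)_19: α=-4, u≡18; β=-2, v≡1 (mod 19); (18|19)=-1, (1|19)=+1; sign (−1)^0·-1^-2·+1^-4 = +1.
(a,b)_31: α=2, u≡8; β=1, v≡25 (mod 31); (8|31)=+1, (25|31)=+1; sign (−1)^0·+1^1·+1^2 = +1.
(a,b)_17: α=-4, u≡11; β=-3, v≡12 (mod 17); (11|17)=-1, (12|17)=-1; sign (−1)^0·-1^-3·-1^-4 = -1.
(a,b)_3: α=11, u≡2; β=4, v≡1 (mod 3); (2|3)=-1, (1|3)=+1; sign (−1)^0·-1^4·+1^11 = +1.
|Ram(1554, -527)| = 2, even; anisotropic at {7, 17}.

[7, 17]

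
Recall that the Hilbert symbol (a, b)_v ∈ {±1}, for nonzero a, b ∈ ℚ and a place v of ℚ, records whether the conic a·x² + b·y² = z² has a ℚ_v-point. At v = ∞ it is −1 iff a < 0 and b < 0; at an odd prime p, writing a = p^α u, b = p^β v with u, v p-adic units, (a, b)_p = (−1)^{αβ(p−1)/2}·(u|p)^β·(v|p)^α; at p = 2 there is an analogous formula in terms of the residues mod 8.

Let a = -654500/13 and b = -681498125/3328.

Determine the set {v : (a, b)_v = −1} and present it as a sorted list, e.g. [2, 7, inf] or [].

Mod squares: a ≡ -85085, b ≡ -1001. Check v ∈ {∞, 2, 5, 7, 11, 13, 17}.
v=5: a=5^3·(≡3), b=5^4·(≡1) mod 5; (3|5)=-1, (1|5)=+1; (−1)^{3·4·2}·(-1)^4·(+1)^3 = +1.
v=∞: -85085 < 0 and -1001 < 0  ⇒  (a,b)_∞ = -1.
v=11: a=11^1·(≡5), b=11^1·(≡2) mod 11; (5|11)=+1, (2|11)=-1; (−1)^{1·1·5}·(+1)^1·(-1)^1 = +1.
v=17: a=17^1·(≡3), b=17^2·(≡1) mod 17; (3|17)=-1, (1|17)=+1; (−1)^{1·2·8}·(-1)^2·(+1)^1 = +1.
v=7: a=7^1·(≡1), b=7^3·(≡4) mod 7; (1|7)=+1, (4|7)=+1; (−1)^{1·3·3}·(+1)^3·(+1)^1 = -1.
v=2: v_2(a)=2, v_2(b)=-8; units ≡ 3, 7 (mod 8); ε·ε+αω+βω = 1·1+2·0+-8·1 ≡ 1  ⇒  (a,b)_2 = -1.
v=13: a=13^-1·(≡11), b=13^-1·(≡12) mod 13; (11|13)=-1, (12|13)=+1; (−1)^{-1·-1·6}·(-1)^-1·(+1)^-1 = -1.
|Ram(-85085, -1001)| = 4, even; anisotropic at {2, 7, 13, ∞}.

[2, 7, 13, inf]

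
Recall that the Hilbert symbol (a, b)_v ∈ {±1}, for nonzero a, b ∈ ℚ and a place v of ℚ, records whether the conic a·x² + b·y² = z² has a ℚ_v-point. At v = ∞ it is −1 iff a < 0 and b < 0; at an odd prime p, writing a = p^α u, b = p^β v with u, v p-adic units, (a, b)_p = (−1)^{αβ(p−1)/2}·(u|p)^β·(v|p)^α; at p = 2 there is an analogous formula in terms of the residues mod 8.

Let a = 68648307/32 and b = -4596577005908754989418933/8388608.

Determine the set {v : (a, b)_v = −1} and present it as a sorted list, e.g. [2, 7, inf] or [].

Mod squares: a ≡ 966, b ≡ -15834. Check v ∈ {∞, 2, 3, 7, 13, 23, 29}.
v=29: a=29^2·(≡7), b=29^5·(≡28) mod 29; (7|29)=+1, (28|29)=+1; (−1)^{2·5·14}·(+1)^5·(+1)^2 = +1.
v=23: a=23^1·(≡5), b=23^2·(≡2) mod 23; (5|23)=-1, (2|23)=+1; (−1)^{1·2·11}·(-1)^2·(+1)^1 = +1.
v=2: v_2(a)=-5, v_2(b)=-23; units ≡ 3, 3 (mod 8); ε·ε+αω+βω = 1·1+-5·1+-23·1 ≡ 1  ⇒  (a,b)_2 = -1.
v=3: a=3^1·(≡1), b=3^9·(≡2) mod 3; (1|3)=+1, (2|3)=-1; (−1)^{1·9·1}·(+1)^9·(-1)^1 = +1.
v=∞: 966 > 0 and -15834 < 0  ⇒  (a,b)_∞ = +1.
v=13: a=13^2·(≡3), b=13^7·(≡9) mod 13; (3|13)=+1, (9|13)=+1; (−1)^{2·7·6}·(+1)^7·(+1)^2 = +1.
v=7: a=7^1·(≡5), b=7^3·(≡6) mod 7; (5|7)=-1, (6|7)=-1; (−1)^{1·3·3}·(-1)^3·(-1)^1 = -1.
(966, -15834 / ℚ) ramifies at {2, 7}: a division algebra.

[2, 7]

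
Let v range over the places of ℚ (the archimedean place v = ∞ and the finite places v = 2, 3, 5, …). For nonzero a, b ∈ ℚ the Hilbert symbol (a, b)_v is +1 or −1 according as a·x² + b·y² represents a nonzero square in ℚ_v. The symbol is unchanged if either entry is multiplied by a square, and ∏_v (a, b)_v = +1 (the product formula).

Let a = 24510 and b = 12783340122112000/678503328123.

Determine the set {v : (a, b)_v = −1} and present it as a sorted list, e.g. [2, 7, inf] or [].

(a, b) ≡ (24510, 21090) mod (ℚ^×)²; places V = {2, 3, 5, 7, 19, 23, 29, 31, 37, 43, ∞}.
(a,b)_2: α=1, β=15; u≡7, v≡1 (mod 8); ε(u)ε(v)=1·0, αω(v)=1·0, βω(u)=15·0; sum ≡ 0  ⇒  +1.
(a,b)_37: α=0, u≡16; β=1, v≡13 (mod 37); (16|37)=+1, (13|37)=-1; sign (−1)^0·+1^1·-1^0 = +1.
(a,b)_43: α=1, u≡11; β=2, v≡30 (mod 43); (11|43)=+1, (30|43)=-1; sign (−1)^0·+1^2·-1^1 = -1.
(a,b)_23: α=0, u≡15; β=-4, v≡10 (mod 23); (15|23)=-1, (10|23)=-1; sign (−1)^0·-1^-4·-1^0 = +1.
(a,b)_7: α=0, u≡3; β=4, v≡5 (mod 7); (3|7)=-1, (5|7)=-1; sign (−1)^0·-1^4·-1^0 = +1.
(a,b)_∞: sgn(24510)=+, sgn(21090)=+, so +1.
(a,b)_3: α=1, u≡1; β=-1, v≡1 (mod 3); (1|3)=+1, (1|3)=+1; sign (−1)^1·+1^-1·+1^1 = -1.
(a,b)_5: α=1, u≡2; β=3, v≡2 (mod 5); (2|5)=-1, (2|5)=-1; sign (−1)^0·-1^3·-1^1 = +1.
(a,b)_29: α=0, u≡5; β=-2, v≡20 (mod 29); (5|29)=+1, (20|29)=+1; sign (−1)^0·+1^-2·+1^0 = +1.
(a,b)_31: α=0, u≡20; β=-2, v≡14 (mod 31); (20|31)=+1, (14|31)=+1; sign (−1)^0·+1^-2·+1^0 = +1.
(a,b)_19: α=1, u≡17; β=1, v≡14 (mod 19); (17|19)=+1, (14|19)=-1; sign (−1)^1·+1^1·-1^1 = +1.
Ram(24510, 21090) = {3, 43}; no ℚ_3-point on the conic.

[3, 43]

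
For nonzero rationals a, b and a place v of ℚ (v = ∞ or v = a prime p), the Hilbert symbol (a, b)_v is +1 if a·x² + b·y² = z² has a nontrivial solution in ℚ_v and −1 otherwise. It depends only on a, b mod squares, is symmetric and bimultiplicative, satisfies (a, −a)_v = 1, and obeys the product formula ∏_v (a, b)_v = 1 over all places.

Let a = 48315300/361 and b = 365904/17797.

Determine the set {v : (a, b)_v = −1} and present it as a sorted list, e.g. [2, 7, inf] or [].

[7, 13]

(a, b) ≡ (33, 273) mod (ℚ^×)²; places V = {2, 3, 5, 7, 11, 13, 19, 37, ∞}.
(a,b)_11: α=5, u≡4; β=2, v≡1 (mod 11); (4|11)=+1, (1|11)=+1; sign (−1)^0·+1^2·+1^5 = +1.
(a,b)_19: α=-2, u≡10; β=0, v≡6 (mod 19); (10|19)=-1, (6|19)=+1; sign (−1)^0·-1^0·+1^-2 = +1.
(a,b)_3: α=1, u≡2; β=3, v≡1 (mod 3); (2|3)=-1, (1|3)=+1; sign (−1)^1·-1^3·+1^1 = +1.
(a,b)_13: α=0, u≡2; β=-1, v≡8 (mod 13); (2|13)=-1, (8|13)=-1; sign (−1)^0·-1^-1·-1^0 = -1.
(a,b)_2: α=2, β=4; u≡1, v≡1 (mod 8); ε(u)ε(v)=0·0, αω(v)=2·0, βω(u)=4·0; sum ≡ 0  ⇒  +1.
(a,b)_∞: sgn(33)=+, sgn(273)=+, so +1.
(a,b)_37: α=0, u≡25; β=-2, v≡35 (mod 37); (25|37)=+1, (35|37)=-1; sign (−1)^0·+1^-2·-1^0 = +1.
(a,b)_5: α=2, u≡2; β=0, v≡2 (mod 5); (2|5)=-1, (2|5)=-1; sign (−1)^0·-1^0·-1^2 = +1.
(a,b)_7: α=0, u≡3; β=1, v≡1 (mod 7); (3|7)=-1, (1|7)=+1; sign (−1)^0·-1^1·+1^0 = -1.
(33, 273 / ℚ) ramifies at {7, 13}: a division algebra.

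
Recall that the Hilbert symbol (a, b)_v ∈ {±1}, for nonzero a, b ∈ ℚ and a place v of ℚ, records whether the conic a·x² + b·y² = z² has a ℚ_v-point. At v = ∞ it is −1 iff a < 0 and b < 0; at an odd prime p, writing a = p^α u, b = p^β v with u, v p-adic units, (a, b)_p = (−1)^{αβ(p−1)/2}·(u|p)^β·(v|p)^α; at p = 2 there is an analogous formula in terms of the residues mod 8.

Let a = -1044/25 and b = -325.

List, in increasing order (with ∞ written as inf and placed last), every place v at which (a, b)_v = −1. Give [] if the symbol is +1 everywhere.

(a, b) ≡ (-29, -13) mod (ℚ^×)²; places V = {2, 3, 5, 13, 29, ∞}.
(a,b)_5: α=-2, u≡1; β=2, v≡2 (mod 5); (1|5)=+1, (2|5)=-1; sign (−1)^0·+1^2·-1^-2 = +1.
(a,b)_∞: sgn(-29)=−, sgn(-13)=−, so -1.
(a,b)_3: α=2, u≡1; β=0, v≡2 (mod 3); (1|3)=+1, (2|3)=-1; sign (−1)^0·+1^0·-1^2 = +1.
(a,b)_29: α=1, u≡9; β=0, v≡23 (mod 29); (9|29)=+1, (23|29)=+1; sign (−1)^0·+1^0·+1^1 = +1.
(a,b)_13: α=0, u≡4; β=1, v≡1 (mod 13); (4|13)=+1, (1|13)=+1; sign (−1)^0·+1^1·+1^0 = +1.
(a,b)_2: α=2, β=0; u≡3, v≡3 (mod 8); ε(u)ε(v)=1·1, αω(v)=2·1, βω(u)=0·1; sum ≡ 1  ⇒  -1.
Ram(-29, -13) = {2, ∞}; no ℚ_2-point on the conic.

[2, inf]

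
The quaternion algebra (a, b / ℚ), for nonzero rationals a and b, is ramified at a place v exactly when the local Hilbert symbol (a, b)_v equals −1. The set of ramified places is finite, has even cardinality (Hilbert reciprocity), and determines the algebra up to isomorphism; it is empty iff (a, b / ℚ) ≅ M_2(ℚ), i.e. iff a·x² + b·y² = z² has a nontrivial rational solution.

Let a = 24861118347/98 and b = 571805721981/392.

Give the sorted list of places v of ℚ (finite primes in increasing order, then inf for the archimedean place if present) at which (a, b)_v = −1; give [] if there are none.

[19, 23]

(a, b) ≡ (14326, 329498) mod (ℚ^×)²; places V = {2, 3, 7, 13, 19, 23, 29, ∞}.
(a,b)_7: α=-2, u≡1; β=-2, v≡4 (mod 7); (1|7)=+1, (4|7)=+1; sign (−1)^0·+1^-2·+1^-2 = +1.
(a,b)_19: α=1, u≡18; β=1, v≡18 (mod 19); (18|19)=-1, (18|19)=-1; sign (−1)^1·-1^1·-1^1 = -1.
(a,b)_2: α=-1, β=-3; u≡3, v≡5 (mod 8); ε(u)ε(v)=1·0, αω(v)=-1·1, βω(u)=-3·1; sum ≡ 0  ⇒  +1.
(a,b)_∞: sgn(14326)=+, sgn(329498)=+, so +1.
(a,b)_13: α=1, u≡4; β=1, v≡10 (mod 13); (4|13)=+1, (10|13)=+1; sign (−1)^0·+1^1·+1^1 = +1.
(a,b)_23: α=2, u≡10; β=3, v≡14 (mod 23); (10|23)=-1, (14|23)=-1; sign (−1)^0·-1^3·-1^2 = -1.
(a,b)_29: α=1, u≡22; β=1, v≡25 (mod 29); (22|29)=+1, (25|29)=+1; sign (−1)^0·+1^1·+1^1 = +1.
(a,b)_3: α=8, u≡1; β=8, v≡2 (mod 3); (1|3)=+1, (2|3)=-1; sign (−1)^0·+1^8·-1^8 = +1.
|Ram(14326, 329498)| = 2, even; anisotropic at {19, 23}.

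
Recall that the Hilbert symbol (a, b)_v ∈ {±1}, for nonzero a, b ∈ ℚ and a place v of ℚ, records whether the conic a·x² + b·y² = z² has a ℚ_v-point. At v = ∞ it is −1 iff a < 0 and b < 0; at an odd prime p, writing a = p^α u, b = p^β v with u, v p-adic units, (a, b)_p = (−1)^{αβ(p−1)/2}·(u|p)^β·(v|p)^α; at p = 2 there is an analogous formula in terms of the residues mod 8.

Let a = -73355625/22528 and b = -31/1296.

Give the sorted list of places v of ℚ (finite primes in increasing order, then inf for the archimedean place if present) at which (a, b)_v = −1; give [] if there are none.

(a, b) ≡ (-3542, -31) mod (ℚ^×)²; places V = {2, 3, 5, 7, 11, 23, 31, ∞}.
(a,b)_2: α=-11, β=-4; u≡5, v≡1 (mod 8); ε(u)ε(v)=0·0, αω(v)=-11·0, βω(u)=-4·1; sum ≡ 0  ⇒  +1.
(a,b)_31: α=0, u≡12; β=1, v≡26 (mod 31); (12|31)=-1, (26|31)=-1; sign (−1)^0·-1^1·-1^0 = -1.
(a,b)_11: α=-1, u≡10; β=0, v≡10 (mod 11); (10|11)=-1, (10|11)=-1; sign (−1)^0·-1^0·-1^-1 = -1.
(a,b)_23: α=1, u≡22; β=0, v≡22 (mod 23); (22|23)=-1, (22|23)=-1; sign (−1)^0·-1^0·-1^1 = -1.
(a,b)_∞: sgn(-3542)=−, sgn(-31)=−, so -1.
(a,b)_7: α=1, u≡5; β=0, v≡4 (mod 7); (5|7)=-1, (4|7)=+1; sign (−1)^0·-1^0·+1^1 = +1.
(a,b)_5: α=4, u≡2; β=0, v≡4 (mod 5); (2|5)=-1, (4|5)=+1; sign (−1)^0·-1^0·+1^4 = +1.
(a,b)_3: α=6, u≡1; β=-4, v≡2 (mod 3); (1|3)=+1, (2|3)=-1; sign (−1)^0·+1^-4·-1^6 = +1.
Ram(-3542, -31) = {11, 23, 31, ∞}; no ℚ_11-point on the conic.

[11, 23, 31, inf]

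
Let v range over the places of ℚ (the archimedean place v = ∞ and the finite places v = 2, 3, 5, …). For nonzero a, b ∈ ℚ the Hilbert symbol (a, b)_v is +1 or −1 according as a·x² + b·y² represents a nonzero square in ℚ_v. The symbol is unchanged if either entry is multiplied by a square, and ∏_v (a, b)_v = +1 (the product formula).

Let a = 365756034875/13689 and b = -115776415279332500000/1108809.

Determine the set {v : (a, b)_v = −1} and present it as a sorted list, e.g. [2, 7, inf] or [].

(a, b) ≡ (124355, -770) mod (ℚ^×)²; places V = {2, 3, 5, 7, 11, 13, 17, 19, ∞}.
(a,b)_17: α=1, u≡5; β=2, v≡11 (mod 17); (5|17)=-1, (11|17)=-1; sign (−1)^0·-1^2·-1^1 = -1.
(a,b)_19: α=1, u≡6; β=2, v≡9 (mod 19); (6|19)=+1, (9|19)=+1; sign (−1)^0·+1^2·+1^1 = +1.
(a,b)_13: α=-2, u≡12; β=-2, v≡12 (mod 13); (12|13)=+1, (12|13)=+1; sign (−1)^0·+1^-2·+1^-2 = +1.
(a,b)_5: α=3, u≡1; β=7, v≡1 (mod 5); (1|5)=+1, (1|5)=+1; sign (−1)^0·+1^7·+1^3 = +1.
(a,b)_11: α=1, u≡6; β=1, v≡6 (mod 11); (6|11)=-1, (6|11)=-1; sign (−1)^1·-1^1·-1^1 = -1.
(a,b)_7: α=7, u≡6; β=9, v≡2 (mod 7); (6|7)=-1, (2|7)=+1; sign (−1)^1·-1^9·+1^7 = +1.
(a,b)_∞: sgn(124355)=+, sgn(-770)=−, so +1.
(a,b)_2: α=0, β=5; u≡3, v≡7 (mod 8); ε(u)ε(v)=1·1, αω(v)=0·0, βω(u)=5·1; sum ≡ 0  ⇒  +1.
(a,b)_3: α=-4, u≡2; β=-8, v≡1 (mod 3); (2|3)=-1, (1|3)=+1; sign (−1)^0·-1^-8·+1^-4 = +1.
(124355, -770 / ℚ) ramifies at {11, 17}: a division algebra.

[11, 17]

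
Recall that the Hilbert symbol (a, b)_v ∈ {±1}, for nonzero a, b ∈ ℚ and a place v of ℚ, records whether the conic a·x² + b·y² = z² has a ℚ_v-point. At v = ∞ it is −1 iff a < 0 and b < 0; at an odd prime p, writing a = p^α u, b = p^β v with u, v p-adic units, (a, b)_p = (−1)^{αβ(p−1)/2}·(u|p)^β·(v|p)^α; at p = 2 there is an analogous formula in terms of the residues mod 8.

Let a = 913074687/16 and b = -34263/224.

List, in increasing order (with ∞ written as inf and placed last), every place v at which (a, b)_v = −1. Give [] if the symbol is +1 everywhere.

[2, 7]

(a, b) ≡ (7, -658) mod (ℚ^×)²; places V = {2, 3, 7, 47, ∞}.
(a,b)_2: α=-4, β=-5; u≡7, v≡7 (mod 8); ε(u)ε(v)=1·1, αω(v)=-4·0, βω(u)=-5·0; sum ≡ 1  ⇒  -1.
(a,b)_∞: sgn(7)=+, sgn(-658)=−, so +1.
(a,b)_47: α=2, u≡28; β=1, v≡15 (mod 47); (28|47)=+1, (15|47)=-1; sign (−1)^0·+1^1·-1^2 = +1.
(a,b)_7: α=1, u≡1; β=-1, v≡4 (mod 7); (1|7)=+1, (4|7)=+1; sign (−1)^1·+1^-1·+1^1 = -1.
(a,b)_3: α=10, u≡1; β=6, v≡2 (mod 3); (1|3)=+1, (2|3)=-1; sign (−1)^0·+1^6·-1^10 = +1.
(7, -658 / ℚ) ramifies at {2, 7}: a division algebra.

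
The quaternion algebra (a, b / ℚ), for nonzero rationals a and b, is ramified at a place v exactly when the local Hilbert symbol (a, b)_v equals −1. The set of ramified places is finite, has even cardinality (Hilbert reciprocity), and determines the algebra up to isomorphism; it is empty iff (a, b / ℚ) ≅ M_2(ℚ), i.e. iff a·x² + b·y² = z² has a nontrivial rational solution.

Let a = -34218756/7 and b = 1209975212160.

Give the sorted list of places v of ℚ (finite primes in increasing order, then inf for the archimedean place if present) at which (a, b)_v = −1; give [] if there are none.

[5, 13, 17, 23]

Mod squares: a ≡ -23023, b ≡ 43010. Check v ∈ {∞, 2, 3, 5, 7, 11, 13, 17, 23}.
v=7: a=7^-1·(≡2), b=7^0·(≡1) mod 7; (2|7)=+1, (1|7)=+1; (−1)^{-1·0·3}·(+1)^0·(+1)^-1 = +1.
v=13: a=13^1·(≡4), b=13^2·(≡7) mod 13; (4|13)=+1, (7|13)=-1; (−1)^{1·2·6}·(+1)^2·(-1)^1 = -1.
v=17: a=17^2·(≡5), b=17^3·(≡11) mod 17; (5|17)=-1, (11|17)=-1; (−1)^{2·3·8}·(-1)^3·(-1)^2 = -1.
v=2: v_2(a)=2, v_2(b)=7; units ≡ 1, 1 (mod 8); ε·ε+αω+βω = 0·0+2·0+7·0 ≡ 0  ⇒  (a,b)_2 = +1.
v=11: a=11^1·(≡10), b=11^1·(≡9) mod 11; (10|11)=-1, (9|11)=+1; (−1)^{1·1·5}·(-1)^1·(+1)^1 = +1.
v=5: a=5^0·(≡2), b=5^1·(≡2) mod 5; (2|5)=-1, (2|5)=-1; (−1)^{0·1·2}·(-1)^1·(-1)^0 = -1.
v=3: a=3^2·(≡2), b=3^2·(≡2) mod 3; (2|3)=-1, (2|3)=-1; (−1)^{2·2·1}·(-1)^2·(-1)^2 = +1.
v=∞: -23023 < 0 and 43010 > 0  ⇒  (a,b)_∞ = +1.
v=23: a=23^1·(≡14), b=23^1·(≡15) mod 23; (14|23)=-1, (15|23)=-1; (−1)^{1·1·11}·(-1)^1·(-1)^1 = -1.
|Ram(-23023, 43010)| = 4, even; anisotropic at {5, 13, 17, 23}.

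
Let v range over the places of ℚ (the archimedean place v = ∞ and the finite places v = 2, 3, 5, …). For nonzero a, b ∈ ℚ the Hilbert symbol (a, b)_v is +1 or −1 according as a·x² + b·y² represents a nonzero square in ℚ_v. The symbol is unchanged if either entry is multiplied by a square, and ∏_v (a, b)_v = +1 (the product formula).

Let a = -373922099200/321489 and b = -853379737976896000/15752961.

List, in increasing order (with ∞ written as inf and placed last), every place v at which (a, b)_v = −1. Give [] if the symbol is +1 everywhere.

Mod squares: a ≡ -21607, b ≡ -10. Check v ∈ {∞, 2, 3, 5, 7, 13, 17, 31, 41}.
v=5: a=5^2·(≡3), b=5^3·(≡2) mod 5; (3|5)=-1, (2|5)=-1; (−1)^{2·3·2}·(-1)^3·(-1)^2 = -1.
v=2: v_2(a)=12, v_2(b)=9; units ≡ 1, 3 (mod 8); ε·ε+αω+βω = 0·1+12·1+9·0 ≡ 0  ⇒  (a,b)_2 = +1.
v=3: a=3^-8·(≡2), b=3^-8·(≡2) mod 3; (2|3)=-1, (2|3)=-1; (−1)^{-8·-8·1}·(-1)^-8·(-1)^-8 = +1.
v=31: a=31^1·(≡14), b=31^2·(≡22) mod 31; (14|31)=+1, (22|31)=-1; (−1)^{1·2·15}·(+1)^2·(-1)^1 = -1.
v=13: a=13^2·(≡12), b=13^4·(≡4) mod 13; (12|13)=+1, (4|13)=+1; (−1)^{2·4·6}·(+1)^4·(+1)^2 = +1.
v=41: a=41^1·(≡35), b=41^2·(≡32) mod 41; (35|41)=-1, (32|41)=+1; (−1)^{1·2·20}·(-1)^2·(+1)^1 = +1.
v=∞: -21607 < 0 and -10 < 0  ⇒  (a,b)_∞ = -1.
v=7: a=7^-2·(≡4), b=7^-4·(≡2) mod 7; (4|7)=+1, (2|7)=+1; (−1)^{-2·-4·3}·(+1)^-4·(+1)^-2 = +1.
v=17: a=17^1·(≡16), b=17^2·(≡14) mod 17; (16|17)=+1, (14|17)=-1; (−1)^{1·2·8}·(+1)^2·(-1)^1 = -1.
|Ram(-21607, -10)| = 4, even; anisotropic at {5, 17, 31, ∞}.

[5, 17, 31, inf]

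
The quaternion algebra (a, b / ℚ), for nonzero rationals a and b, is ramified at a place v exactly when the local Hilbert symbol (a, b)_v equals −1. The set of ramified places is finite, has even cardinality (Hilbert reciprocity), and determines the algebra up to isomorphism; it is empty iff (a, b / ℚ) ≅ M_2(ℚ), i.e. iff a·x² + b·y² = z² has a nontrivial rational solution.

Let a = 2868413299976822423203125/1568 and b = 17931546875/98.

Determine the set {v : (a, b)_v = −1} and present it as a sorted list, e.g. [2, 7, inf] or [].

[5, 11, 17, 19]

Mod squares: a ≡ 35530, b ≡ 22. Check v ∈ {∞, 2, 3, 5, 7, 11, 17, 19}.
v=∞: 35530 > 0 and 22 > 0  ⇒  (a,b)_∞ = +1.
v=7: a=7^-2·(≡5), b=7^-2·(≡2) mod 7; (5|7)=-1, (2|7)=+1; (−1)^{-2·-2·3}·(-1)^-2·(+1)^-2 = +1.
v=17: a=17^7·(≡16), b=17^2·(≡12) mod 17; (16|17)=+1, (12|17)=-1; (−1)^{7·2·8}·(+1)^2·(-1)^7 = -1.
v=11: a=11^5·(≡8), b=11^1·(≡8) mod 11; (8|11)=-1, (8|11)=-1; (−1)^{5·1·5}·(-1)^1·(-1)^5 = -1.
v=3: a=3^4·(≡1), b=3^0·(≡1) mod 3; (1|3)=+1, (1|3)=+1; (−1)^{4·0·1}·(+1)^0·(+1)^4 = +1.
v=5: a=5^7·(≡4), b=5^6·(≡3) mod 5; (4|5)=+1, (3|5)=-1; (−1)^{7·6·2}·(+1)^6·(-1)^7 = -1.
v=2: v_2(a)=-5, v_2(b)=-1; units ≡ 5, 3 (mod 8); ε·ε+αω+βω = 0·1+-5·1+-1·1 ≡ 0  ⇒  (a,b)_2 = +1.
v=19: a=19^3·(≡14), b=19^2·(≡14) mod 19; (14|19)=-1, (14|19)=-1; (−1)^{3·2·9}·(-1)^2·(-1)^3 = -1.
Ram(35530, 22) = {5, 11, 17, 19}; no ℚ_5-point on the conic.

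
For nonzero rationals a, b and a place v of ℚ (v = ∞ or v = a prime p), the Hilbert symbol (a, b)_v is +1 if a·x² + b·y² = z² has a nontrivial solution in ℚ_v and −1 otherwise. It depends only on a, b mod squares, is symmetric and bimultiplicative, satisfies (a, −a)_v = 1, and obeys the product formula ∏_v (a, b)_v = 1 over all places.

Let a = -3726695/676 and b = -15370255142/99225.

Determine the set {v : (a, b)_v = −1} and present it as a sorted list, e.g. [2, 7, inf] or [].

[5, 7, 29, 43, 53, inf]

Mod squares: a ≡ -76055, b ≡ -132182. Check v ∈ {∞, 2, 3, 5, 7, 11, 13, 29, 31, 41, 43, 53}.
v=41: a=41^1·(≡37), b=41^0·(≡2) mod 41; (37|41)=+1, (2|41)=+1; (−1)^{1·0·20}·(+1)^0·(+1)^1 = +1.
v=7: a=7^3·(≡5), b=7^-2·(≡5) mod 7; (5|7)=-1, (5|7)=-1; (−1)^{3·-2·3}·(-1)^-2·(-1)^3 = -1.
v=29: a=29^0·(≡17), b=29^1·(≡1) mod 29; (17|29)=-1, (1|29)=+1; (−1)^{0·1·14}·(-1)^1·(+1)^0 = -1.
v=13: a=13^-2·(≡7), b=13^0·(≡2) mod 13; (7|13)=-1, (2|13)=-1; (−1)^{-2·0·6}·(-1)^0·(-1)^-2 = +1.
v=2: v_2(a)=-2, v_2(b)=1; units ≡ 1, 5 (mod 8); ε·ε+αω+βω = 0·0+-2·1+1·0 ≡ 0  ⇒  (a,b)_2 = +1.
v=3: a=3^0·(≡1), b=3^-4·(≡1) mod 3; (1|3)=+1, (1|3)=+1; (−1)^{0·-4·1}·(+1)^-4·(+1)^0 = +1.
v=∞: -76055 < 0 and -132182 < 0  ⇒  (a,b)_∞ = -1.
v=11: a=11^0·(≡10), b=11^2·(≡4) mod 11; (10|11)=-1, (4|11)=+1; (−1)^{0·2·5}·(-1)^2·(+1)^0 = +1.
v=5: a=5^1·(≡1), b=5^-2·(≡2) mod 5; (1|5)=+1, (2|5)=-1; (−1)^{1·-2·2}·(+1)^-2·(-1)^1 = -1.
v=43: a=43^0·(≡37), b=43^1·(≡19) mod 43; (37|43)=-1, (19|43)=-1; (−1)^{0·1·21}·(-1)^1·(-1)^0 = -1.
v=53: a=53^1·(≡11), b=53^1·(≡18) mod 53; (11|53)=+1, (18|53)=-1; (−1)^{1·1·26}·(+1)^1·(-1)^1 = -1.
v=31: a=31^0·(≡5), b=31^2·(≡1) mod 31; (5|31)=+1, (1|31)=+1; (−1)^{0·2·15}·(+1)^2·(+1)^0 = +1.
(-76055, -132182 / ℚ) ramifies at {5, 7, 29, 43, 53, ∞}: a division algebra.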